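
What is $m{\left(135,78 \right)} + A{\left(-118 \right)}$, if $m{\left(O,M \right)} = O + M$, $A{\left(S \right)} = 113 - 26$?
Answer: $300$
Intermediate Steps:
$A{\left(S \right)} = 87$
$m{\left(O,M \right)} = M + O$
$m{\left(135,78 \right)} + A{\left(-118 \right)} = \left(78 + 135\right) + 87 = 213 + 87 = 300$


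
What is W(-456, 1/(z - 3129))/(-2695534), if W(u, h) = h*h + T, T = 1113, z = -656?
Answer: -7972544213/19308413289575 ≈ -0.00041291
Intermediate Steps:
W(u, h) = 1113 + h**2 (W(u, h) = h*h + 1113 = h**2 + 1113 = 1113 + h**2)
W(-456, 1/(z - 3129))/(-2695534) = (1113 + (1/(-656 - 3129))**2)/(-2695534) = (1113 + (1/(-3785))**2)*(-1/2695534) = (1113 + (-1/3785)**2)*(-1/2695534) = (1113 + 1/14326225)*(-1/2695534) = (15945088426/14326225)*(-1/2695534) = -7972544213/19308413289575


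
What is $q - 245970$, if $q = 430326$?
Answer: $184356$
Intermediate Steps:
$q - 245970 = 430326 - 245970 = 184356$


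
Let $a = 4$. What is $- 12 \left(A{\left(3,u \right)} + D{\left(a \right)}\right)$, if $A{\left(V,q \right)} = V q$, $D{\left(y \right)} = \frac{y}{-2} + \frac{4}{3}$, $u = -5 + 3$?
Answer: $80$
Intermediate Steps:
$u = -2$
$D{\left(y \right)} = \frac{4}{3} - \frac{y}{2}$ ($D{\left(y \right)} = y \left(- \frac{1}{2}\right) + 4 \cdot \frac{1}{3} = - \frac{y}{2} + \frac{4}{3} = \frac{4}{3} - \frac{y}{2}$)
$- 12 \left(A{\left(3,u \right)} + D{\left(a \right)}\right) = - 12 \left(3 \left(-2\right) + \left(\frac{4}{3} - 2\right)\right) = - 12 \left(-6 + \left(\frac{4}{3} - 2\right)\right) = - 12 \left(-6 - \frac{2}{3}\right) = \left(-12\right) \left(- \frac{20}{3}\right) = 80$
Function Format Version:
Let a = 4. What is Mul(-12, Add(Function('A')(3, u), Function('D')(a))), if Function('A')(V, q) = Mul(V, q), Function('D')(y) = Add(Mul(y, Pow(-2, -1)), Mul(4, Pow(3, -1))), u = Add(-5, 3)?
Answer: 80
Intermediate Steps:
u = -2
Function('D')(y) = Add(Rational(4, 3), Mul(Rational(-1, 2), y)) (Function('D')(y) = Add(Mul(y, Rational(-1, 2)), Mul(4, Rational(1, 3))) = Add(Mul(Rational(-1, 2), y), Rational(4, 3)) = Add(Rational(4, 3), Mul(Rational(-1, 2), y)))
Mul(-12, Add(Function('A')(3, u), Function('D')(a))) = Mul(-12, Add(Mul(3, -2), Add(Rational(4, 3), Mul(Rational(-1, 2), 4)))) = Mul(-12, Add(-6, Add(Rational(4, 3), -2))) = Mul(-12, Add(-6, Rational(-2, 3))) = Mul(-12, Rational(-20, 3)) = 80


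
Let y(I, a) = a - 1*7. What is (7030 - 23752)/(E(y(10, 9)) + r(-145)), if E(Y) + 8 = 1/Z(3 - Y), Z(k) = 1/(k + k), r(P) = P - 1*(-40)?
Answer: 5574/37 ≈ 150.65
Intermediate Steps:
r(P) = 40 + P (r(P) = P + 40 = 40 + P)
y(I, a) = -7 + a (y(I, a) = a - 7 = -7 + a)
Z(k) = 1/(2*k)
E(Y) = -2 - 2*Y (E(Y) = -8 + 1/(1/(2*(3 - Y))) = -8 + (6 - 2*Y) = -2 - 2*Y)
(7030 - 23752)/(E(y(10, 9)) + r(-145)) = (7030 - 23752)/((-2 - 2*(-7 + 9)) + (40 - 145)) = -16722/((-2 - 2*2) - 105) = -16722/((-2 - 4) - 105) = -16722/(-6 - 105) = -16722/(-111) = -16722*(-1/111) = 5574/37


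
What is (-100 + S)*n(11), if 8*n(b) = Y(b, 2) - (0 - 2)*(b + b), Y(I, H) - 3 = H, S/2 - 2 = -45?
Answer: -4557/4 ≈ -1139.3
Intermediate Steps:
S = -86 (S = 4 + 2*(-45) = 4 - 90 = -86)
Y(I, H) = 3 + H
n(b) = 5/8 + b/2 (n(b) = ((3 + 2) - (0 - 2)*(b + b))/8 = (5 - (-2)*2*b)/8 = (5 - (-4)*b)/8 = (5 + 4*b)/8 = 5/8 + b/2)
(-100 + S)*n(11) = (-100 - 86)*(5/8 + (1/2)*11) = -186*(5/8 + 11/2) = -186*49/8 = -4557/4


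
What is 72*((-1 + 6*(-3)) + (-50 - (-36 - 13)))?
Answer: -1440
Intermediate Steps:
72*((-1 + 6*(-3)) + (-50 - (-36 - 13))) = 72*((-1 - 18) + (-50 - 1*(-49))) = 72*(-19 + (-50 + 49)) = 72*(-19 - 1) = 72*(-20) = -1440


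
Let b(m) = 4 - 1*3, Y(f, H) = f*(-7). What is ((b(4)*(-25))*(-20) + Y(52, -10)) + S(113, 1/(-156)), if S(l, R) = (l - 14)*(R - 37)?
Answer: -183437/52 ≈ -3527.6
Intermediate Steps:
Y(f, H) = -7*f
S(l, R) = (-37 + R)*(-14 + l) (S(l, R) = (-14 + l)*(-37 + R) = (-37 + R)*(-14 + l))
b(m) = 1 (b(m) = 4 - 3 = 1)
((b(4)*(-25))*(-20) + Y(52, -10)) + S(113, 1/(-156)) = ((1*(-25))*(-20) - 7*52) + (518 - 37*113 - 14/(-156) + 113/(-156)) = (-25*(-20) - 364) + (518 - 4181 - 14*(-1/156) - 1/156*113) = (500 - 364) + (518 - 4181 + 7/78 - 113/156) = 136 - 190509/52 = -183437/52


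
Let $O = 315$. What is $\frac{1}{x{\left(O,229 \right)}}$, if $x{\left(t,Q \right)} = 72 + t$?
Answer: $\frac{1}{387} \approx 0.002584$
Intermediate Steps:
$\frac{1}{x{\left(O,229 \right)}} = \frac{1}{72 + 315} = \frac{1}{387}$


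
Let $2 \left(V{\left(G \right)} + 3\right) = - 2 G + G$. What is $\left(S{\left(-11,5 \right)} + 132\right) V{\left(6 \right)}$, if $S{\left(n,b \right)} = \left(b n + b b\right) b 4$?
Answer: $2808$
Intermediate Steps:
$S{\left(n,b \right)} = 4 b \left(b^{2} + b n\right)$ ($S{\left(n,b \right)} = \left(b n + b^{2}\right) b 4 = \left(b^{2} + b n\right) b 4 = b \left(b^{2} + b n\right) 4 = 4 b \left(b^{2} + b n\right)$)
$V{\left(G \right)} = -3 - \frac{G}{2}$ ($V{\left(G \right)} = -3 + \frac{- 2 G + G}{2} = -3 + \frac{\left(-1\right) G}{2} = -3 - \frac{G}{2}$)
$\left(S{\left(-11,5 \right)} + 132\right) V{\left(6 \right)} = \left(4 \cdot 5^{2} \left(5 - 11\right) + 132\right) \left(-3 - 3\right) = \left(4 \cdot 25 \left(-6\right) + 132\right) \left(-3 - 3\right) = \left(-600 + 132\right) \left(-6\right) = \left(-468\right) \left(-6\right) = 2808$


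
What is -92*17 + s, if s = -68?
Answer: -1632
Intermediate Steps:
-92*17 + s = -92*17 - 68 = -1564 - 68 = -1632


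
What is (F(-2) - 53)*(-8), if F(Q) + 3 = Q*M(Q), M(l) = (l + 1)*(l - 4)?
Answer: 544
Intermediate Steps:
M(l) = (1 + l)*(-4 + l)
F(Q) = -3 + Q*(-4 + Q² - 3*Q)
(F(-2) - 53)*(-8) = ((-3 - 1*(-2)*(4 - 1*(-2)² + 3*(-2))) - 53)*(-8) = ((-3 - 1*(-2)*(4 - 1*4 - 6)) - 53)*(-8) = ((-3 - 1*(-2)*(4 - 4 - 6)) - 53)*(-8) = ((-3 - 1*(-2)*(-6)) - 53)*(-8) = ((-3 - 12) - 53)*(-8) = (-15 - 53)*(-8) = -68*(-8) = 544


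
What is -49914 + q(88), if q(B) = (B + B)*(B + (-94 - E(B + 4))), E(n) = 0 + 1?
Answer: -51146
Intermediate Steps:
E(n) = 1
q(B) = 2*B*(-95 + B) (q(B) = (B + B)*(B + (-94 - 1*1)) = (2*B)*(B + (-94 - 1)) = (2*B)*(B - 95) = (2*B)*(-95 + B) = 2*B*(-95 + B))
-49914 + q(88) = -49914 + 2*88*(-95 + 88) = -49914 + 2*88*(-7) = -49914 - 1232 = -51146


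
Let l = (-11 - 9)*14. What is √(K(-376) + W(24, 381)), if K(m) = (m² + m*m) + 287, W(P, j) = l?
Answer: √282759 ≈ 531.75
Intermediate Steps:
l = -280 (l = -20*14 = -280)
W(P, j) = -280
K(m) = 287 + 2*m² (K(m) = (m² + m²) + 287 = 2*m² + 287 = 287 + 2*m²)
√(K(-376) + W(24, 381)) = √((287 + 2*(-376)²) - 280) = √((287 + 2*141376) - 280) = √((287 + 282752) - 280) = √(283039 - 280) = √282759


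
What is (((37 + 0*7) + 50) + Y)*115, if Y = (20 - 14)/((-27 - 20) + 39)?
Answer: 39675/4 ≈ 9918.8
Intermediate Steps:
Y = -¾ (Y = 6/(-47 + 39) = 6/(-8) = 6*(-⅛) = -¾ ≈ -0.75000)
(((37 + 0*7) + 50) + Y)*115 = (((37 + 0*7) + 50) - ¾)*115 = (((37 + 0) + 50) - ¾)*115 = ((37 + 50) - ¾)*115 = (87 - ¾)*115 = (345/4)*115 = 39675/4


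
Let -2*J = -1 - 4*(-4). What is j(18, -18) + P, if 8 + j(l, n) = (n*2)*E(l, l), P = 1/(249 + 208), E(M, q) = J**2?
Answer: -929080/457 ≈ -2033.0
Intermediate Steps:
J = -15/2 (J = -(-1 - 4*(-4))/2 = -(-1 + 16)/2 = -1/2*15 = -15/2 ≈ -7.5000)
E(M, q) = 225/4 (E(M, q) = (-15/2)**2 = 225/4)
P = 1/457 ≈ 0.0021882
j(l, n) = -8 + 225*n/2 (j(l, n) = -8 + (n*2)*(225/4) = -8 + (2*n)*(225/4) = -8 + 225*n/2)
j(18, -18) + P = (-8 + (225/2)*(-18)) + 1/457 = (-8 - 2025) + 1/457 = -2033 + 1/457 = -929080/457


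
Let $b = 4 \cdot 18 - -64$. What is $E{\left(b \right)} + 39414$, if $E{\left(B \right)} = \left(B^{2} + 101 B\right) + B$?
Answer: $71782$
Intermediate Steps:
$b = 136$ ($b = 72 + 64 = 136$)
$E{\left(B \right)} = B^{2} + 102 B$
$E{\left(b \right)} + 39414 = 136 \left(102 + 136\right) + 39414 = 136 \cdot 238 + 39414 = 32368 + 39414 = 71782$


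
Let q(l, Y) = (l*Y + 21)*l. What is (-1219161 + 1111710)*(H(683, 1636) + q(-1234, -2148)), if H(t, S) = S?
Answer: 351461923540866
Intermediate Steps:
q(l, Y) = l*(21 + Y*l) (q(l, Y) = (Y*l + 21)*l = (21 + Y*l)*l = l*(21 + Y*l))
(-1219161 + 1111710)*(H(683, 1636) + q(-1234, -2148)) = (-1219161 + 1111710)*(1636 - 1234*(21 - 2148*(-1234))) = -107451*(1636 - 1234*(21 + 2650632)) = -107451*(1636 - 1234*2650653) = -107451*(1636 - 3270905802) = -107451*(-3270904166) = 351461923540866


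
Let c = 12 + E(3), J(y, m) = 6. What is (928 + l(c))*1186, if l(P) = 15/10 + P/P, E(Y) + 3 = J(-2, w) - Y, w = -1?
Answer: 1103573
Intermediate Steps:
E(Y) = 3 - Y (E(Y) = -3 + (6 - Y) = 3 - Y)
c = 12 (c = 12 + (3 - 1*3) = 12 + (3 - 3) = 12 + 0 = 12)
l(P) = 5/2 (l(P) = 15*(1/10) + 1 = 3/2 + 1 = 5/2)
(928 + l(c))*1186 = (928 + 5/2)*1186 = (1861/2)*1186 = 1103573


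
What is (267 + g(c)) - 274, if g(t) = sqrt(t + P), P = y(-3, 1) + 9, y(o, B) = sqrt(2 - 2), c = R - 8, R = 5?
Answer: -7 + sqrt(6) ≈ -4.5505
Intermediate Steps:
c = -3 (c = 5 - 8 = -3)
y(o, B) = 0 (y(o, B) = sqrt(0) = 0)
P = 9 (P = 0 + 9 = 9)
g(t) = sqrt(9 + t) (g(t) = sqrt(t + 9) = sqrt(9 + t))
(267 + g(c)) - 274 = (267 + sqrt(9 - 3)) - 274 = (267 + sqrt(6)) - 274 = -7 + sqrt(6)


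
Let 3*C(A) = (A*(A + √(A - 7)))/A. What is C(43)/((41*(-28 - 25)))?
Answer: -49/6519 ≈ -0.0075165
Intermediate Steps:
C(A) = A/3 + √(-7 + A)/3 (C(A) = ((A*(A + √(A - 7)))/A)/3 = ((A*(A + √(-7 + A)))/A)/3 = (A + √(-7 + A))/3 = A/3 + √(-7 + A)/3)
C(43)/((41*(-28 - 25))) = ((⅓)*43 + √(-7 + 43)/3)/((41*(-28 - 25))) = (43/3 + √36/3)/((41*(-53))) = (43/3 + (⅓)*6)/(-2173) = (43/3 + 2)*(-1/2173) = (49/3)*(-1/2173) = -49/6519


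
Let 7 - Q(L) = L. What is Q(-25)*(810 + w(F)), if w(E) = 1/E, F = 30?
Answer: 388816/15 ≈ 25921.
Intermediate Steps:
Q(L) = 7 - L
Q(-25)*(810 + w(F)) = (7 - 1*(-25))*(810 + 1/30) = (7 + 25)*(810 + 1/30) = 32*(24301/30) = 388816/15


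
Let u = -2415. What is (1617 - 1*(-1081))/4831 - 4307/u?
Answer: 27322787/11666865 ≈ 2.3419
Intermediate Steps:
(1617 - 1*(-1081))/4831 - 4307/u = (1617 - 1*(-1081))/4831 - 4307/(-2415) = (1617 + 1081)*(1/4831) - 4307*(-1/2415) = 2698*(1/4831) + 4307/2415 = 2698/4831 + 4307/2415 = 27322787/11666865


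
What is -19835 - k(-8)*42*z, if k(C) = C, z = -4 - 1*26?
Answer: -29915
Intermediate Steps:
z = -30 (z = -4 - 26 = -30)
-19835 - k(-8)*42*z = -19835 - (-8*42)*(-30) = -19835 - (-336)*(-30) = -19835 - 1*10080 = -19835 - 10080 = -29915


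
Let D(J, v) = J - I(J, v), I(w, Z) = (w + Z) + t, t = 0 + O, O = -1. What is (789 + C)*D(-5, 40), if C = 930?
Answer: -67041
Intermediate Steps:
t = -1 (t = 0 - 1 = -1)
I(w, Z) = -1 + Z + w (I(w, Z) = (w + Z) - 1 = (Z + w) - 1 = -1 + Z + w)
D(J, v) = 1 - v (D(J, v) = J - (-1 + v + J) = J - (-1 + J + v) = J + (1 - J - v) = 1 - v)
(789 + C)*D(-5, 40) = (789 + 930)*(1 - 1*40) = 1719*(1 - 40) = 1719*(-39) = -67041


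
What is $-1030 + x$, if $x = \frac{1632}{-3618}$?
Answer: $- \frac{621362}{603} \approx -1030.5$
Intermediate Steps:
$x = - \frac{272}{603}$ ($x = 1632 \left(- \frac{1}{3618}\right) = - \frac{272}{603} \approx -0.45108$)
$-1030 + x = -1030 - \frac{272}{603} = - \frac{621362}{603}$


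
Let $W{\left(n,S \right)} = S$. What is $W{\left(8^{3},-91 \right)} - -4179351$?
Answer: $4179260$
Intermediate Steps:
$W{\left(8^{3},-91 \right)} - -4179351 = -91 - -4179351 = -91 + 4179351 = 4179260$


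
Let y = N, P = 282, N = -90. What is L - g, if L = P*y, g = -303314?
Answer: 277934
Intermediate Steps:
y = -90
L = -25380 (L = 282*(-90) = -25380)
L - g = -25380 - 1*(-303314) = -25380 + 303314 = 277934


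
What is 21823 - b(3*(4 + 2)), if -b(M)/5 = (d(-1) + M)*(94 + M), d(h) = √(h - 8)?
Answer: 31903 + 1680*I ≈ 31903.0 + 1680.0*I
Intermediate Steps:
d(h) = √(-8 + h)
b(M) = -5*(94 + M)*(M + 3*I) (b(M) = -5*(√(-8 - 1) + M)*(94 + M) = -5*(√(-9) + M)*(94 + M) = -5*(3*I + M)*(94 + M) = -5*(M + 3*I)*(94 + M) = -5*(94 + M)*(M + 3*I))
21823 - b(3*(4 + 2)) = 21823 - (-1410*I - 5*9*(4 + 2)² - 5*3*(4 + 2)*(94 + 3*I)) = 21823 - (-1410*I - 5*(3*6)² - 5*3*6*(94 + 3*I)) = 21823 - (-1410*I - 5*18² - 5*18*(94 + 3*I)) = 21823 - (-1410*I - 5*324 + (-8460 - 270*I)) = 21823 - (-1410*I - 1620 + (-8460 - 270*I)) = 21823 - (-10080 - 1680*I) = 21823 + (10080 + 1680*I) = 31903 + 1680*I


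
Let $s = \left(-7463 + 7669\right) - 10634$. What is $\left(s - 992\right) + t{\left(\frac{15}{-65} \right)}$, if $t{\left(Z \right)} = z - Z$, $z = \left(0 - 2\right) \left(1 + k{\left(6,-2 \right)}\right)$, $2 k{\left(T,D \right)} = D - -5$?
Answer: $- \frac{148522}{13} \approx -11425.0$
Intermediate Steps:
$k{\left(T,D \right)} = \frac{5}{2} + \frac{D}{2}$ ($k{\left(T,D \right)} = \frac{D - -5}{2} = \frac{D + 5}{2} = \frac{5 + D}{2} = \frac{5}{2} + \frac{D}{2}$)
$s = -10428$ ($s = 206 - 10634 = -10428$)
$z = -5$ ($z = \left(0 - 2\right) \left(1 + \left(\frac{5}{2} + \frac{1}{2} \left(-2\right)\right)\right) = \left(0 - 2\right) \left(1 + \left(\frac{5}{2} - 1\right)\right) = - 2 \left(1 + \frac{3}{2}\right) = \left(-2\right) \frac{5}{2} = -5$)
$t{\left(Z \right)} = -5 - Z$
$\left(s - 992\right) + t{\left(\frac{15}{-65} \right)} = \left(-10428 - 992\right) - \left(5 + \frac{15}{-65}\right) = -11420 - \left(5 + 15 \left(- \frac{1}{65}\right)\right) = -11420 - \frac{62}{13} = - \frac{148522}{13}$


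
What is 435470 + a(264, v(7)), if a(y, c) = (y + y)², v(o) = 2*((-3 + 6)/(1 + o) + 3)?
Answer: 714254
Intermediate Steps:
v(o) = 6 + 6/(1 + o) (v(o) = 2*(3/(1 + o) + 3) = 2*(3 + 3/(1 + o)) = 6 + 6/(1 + o))
a(y, c) = 4*y² (a(y, c) = (2*y)² = 4*y²)
435470 + a(264, v(7)) = 435470 + 4*264² = 435470 + 4*69696 = 435470 + 278784 = 714254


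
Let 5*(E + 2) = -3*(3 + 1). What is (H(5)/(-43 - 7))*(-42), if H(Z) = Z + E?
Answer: 63/125 ≈ 0.50400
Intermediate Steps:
E = -22/5 (E = -2 + (-3*(3 + 1))/5 = -2 + (-3*4)/5 = -2 + (⅕)*(-12) = -2 - 12/5 = -22/5 ≈ -4.4000)
H(Z) = -22/5 + Z (H(Z) = Z - 22/5 = -22/5 + Z)
(H(5)/(-43 - 7))*(-42) = ((-22/5 + 5)/(-43 - 7))*(-42) = ((⅗)/(-50))*(-42) = -1/50*⅗*(-42) = -3/250*(-42) = 63/125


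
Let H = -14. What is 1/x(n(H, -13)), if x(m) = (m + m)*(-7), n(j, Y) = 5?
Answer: -1/70 ≈ -0.014286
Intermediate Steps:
x(m) = -14*m (x(m) = (2*m)*(-7) = -14*m)
1/x(n(H, -13)) = 1/(-14*5) = 1/(-70) = -1/70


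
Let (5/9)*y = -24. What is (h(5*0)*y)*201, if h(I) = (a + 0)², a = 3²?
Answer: -3516696/5 ≈ -7.0334e+5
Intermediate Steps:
a = 9
y = -216/5 (y = (9/5)*(-24) = -216/5 ≈ -43.200)
h(I) = 81 (h(I) = (9 + 0)² = 9² = 81)
(h(5*0)*y)*201 = (81*(-216/5))*201 = -17496/5*201 = -3516696/5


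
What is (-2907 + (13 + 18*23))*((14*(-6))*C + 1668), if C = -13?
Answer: -6844800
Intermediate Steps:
(-2907 + (13 + 18*23))*((14*(-6))*C + 1668) = (-2907 + (13 + 18*23))*((14*(-6))*(-13) + 1668) = (-2907 + (13 + 414))*(-84*(-13) + 1668) = (-2907 + 427)*(1092 + 1668) = -2480*2760 = -6844800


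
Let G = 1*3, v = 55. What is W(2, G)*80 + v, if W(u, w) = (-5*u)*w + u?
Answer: -2185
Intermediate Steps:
G = 3
W(u, w) = u - 5*u*w (W(u, w) = -5*u*w + u = u - 5*u*w)
W(2, G)*80 + v = (2*(1 - 5*3))*80 + 55 = (2*(1 - 15))*80 + 55 = (2*(-14))*80 + 55 = -28*80 + 55 = -2240 + 55 = -2185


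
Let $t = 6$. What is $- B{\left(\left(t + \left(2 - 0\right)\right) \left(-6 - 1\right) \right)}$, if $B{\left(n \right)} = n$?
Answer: $56$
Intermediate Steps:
$- B{\left(\left(t + \left(2 - 0\right)\right) \left(-6 - 1\right) \right)} = - \left(6 + \left(2 - 0\right)\right) \left(-6 - 1\right) = - \left(6 + \left(2 + 0\right)\right) \left(-7\right) = - \left(6 + 2\right) \left(-7\right) = - 8 \left(-7\right) = \left(-1\right) \left(-56\right) = 56$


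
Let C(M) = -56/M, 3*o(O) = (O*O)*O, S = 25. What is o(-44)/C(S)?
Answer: 266200/21 ≈ 12676.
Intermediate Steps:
o(O) = O³/3 (o(O) = ((O*O)*O)/3 = (O²*O)/3 = O³/3)
o(-44)/C(S) = ((⅓)*(-44)³)/((-56/25)) = ((⅓)*(-85184))/((-56*1/25)) = -85184/(3*(-56/25)) = -85184/3*(-25/56) = 266200/21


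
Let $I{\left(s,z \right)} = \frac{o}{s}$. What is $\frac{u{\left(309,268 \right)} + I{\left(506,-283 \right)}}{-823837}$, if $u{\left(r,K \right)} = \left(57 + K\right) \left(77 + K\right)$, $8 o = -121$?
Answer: $- \frac{41261989}{303172016} \approx -0.1361$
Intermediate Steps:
$o = - \frac{121}{8}$ ($o = \frac{1}{8} \left(-121\right) = - \frac{121}{8} \approx -15.125$)
$I{\left(s,z \right)} = - \frac{121}{8 s}$
$\frac{u{\left(309,268 \right)} + I{\left(506,-283 \right)}}{-823837} = \frac{\left(4389 + 268^{2} + 134 \cdot 268\right) - \frac{121}{8 \cdot 506}}{-823837} = \left(\left(4389 + 71824 + 35912\right) - \frac{11}{368}\right) \left(- \frac{1}{823837}\right) = \left(112125 - \frac{11}{368}\right) \left(- \frac{1}{823837}\right) = \frac{41261989}{368} \left(- \frac{1}{823837}\right) = - \frac{41261989}{303172016}$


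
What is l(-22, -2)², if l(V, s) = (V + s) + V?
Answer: 2116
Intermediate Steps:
l(V, s) = s + 2*V
l(-22, -2)² = (-2 + 2*(-22))² = (-2 - 44)² = (-46)² = 2116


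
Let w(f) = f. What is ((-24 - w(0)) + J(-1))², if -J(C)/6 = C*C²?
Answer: 324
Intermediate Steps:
J(C) = -6*C³ (J(C) = -6*C*C² = -6*C³)
((-24 - w(0)) + J(-1))² = ((-24 - 1*0) - 6*(-1)³)² = ((-24 + 0) - 6*(-1))² = (-24 + 6)² = (-18)² = 324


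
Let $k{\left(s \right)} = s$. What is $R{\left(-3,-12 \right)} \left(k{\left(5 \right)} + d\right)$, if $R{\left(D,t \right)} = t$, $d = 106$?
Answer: $-1332$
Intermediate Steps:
$R{\left(-3,-12 \right)} \left(k{\left(5 \right)} + d\right) = - 12 \left(5 + 106\right) = \left(-12\right) 111 = -1332$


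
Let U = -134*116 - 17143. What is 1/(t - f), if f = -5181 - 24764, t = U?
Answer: -1/2742 ≈ -0.00036470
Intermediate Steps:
U = -32687 (U = -15544 - 17143 = -32687)
t = -32687
f = -29945
1/(t - f) = 1/(-32687 - 1*(-29945)) = 1/(-32687 + 29945) = 1/(-2742) = -1/2742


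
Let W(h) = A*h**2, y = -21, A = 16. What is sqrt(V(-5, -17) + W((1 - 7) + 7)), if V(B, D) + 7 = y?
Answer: 2*I*sqrt(3) ≈ 3.4641*I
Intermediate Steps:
V(B, D) = -28 (V(B, D) = -7 - 21 = -28)
W(h) = 16*h**2
sqrt(V(-5, -17) + W((1 - 7) + 7)) = sqrt(-28 + 16*((1 - 7) + 7)**2) = sqrt(-28 + 16*(-6 + 7)**2) = sqrt(-28 + 16*1**2) = sqrt(-28 + 16*1) = sqrt(-28 + 16) = sqrt(-12) = 2*I*sqrt(3)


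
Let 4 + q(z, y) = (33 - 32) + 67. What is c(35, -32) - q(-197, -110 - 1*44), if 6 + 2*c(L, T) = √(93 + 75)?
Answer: -67 + √42 ≈ -60.519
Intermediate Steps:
c(L, T) = -3 + √42 (c(L, T) = -3 + √(93 + 75)/2 = -3 + √168/2 = -3 + (2*√42)/2 = -3 + √42)
q(z, y) = 64 (q(z, y) = -4 + ((33 - 32) + 67) = -4 + (1 + 67) = -4 + 68 = 64)
c(35, -32) - q(-197, -110 - 1*44) = (-3 + √42) - 1*64 = (-3 + √42) - 64 = -67 + √42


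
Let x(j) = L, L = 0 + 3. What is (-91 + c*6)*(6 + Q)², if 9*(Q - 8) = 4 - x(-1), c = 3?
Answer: -1177417/81 ≈ -14536.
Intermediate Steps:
L = 3
x(j) = 3
Q = 73/9 (Q = 8 + (4 - 1*3)/9 = 8 + (4 - 3)/9 = 8 + (⅑)*1 = 8 + ⅑ = 73/9 ≈ 8.1111)
(-91 + c*6)*(6 + Q)² = (-91 + 3*6)*(6 + 73/9)² = (-91 + 18)*(127/9)² = -73*16129/81 = -1177417/81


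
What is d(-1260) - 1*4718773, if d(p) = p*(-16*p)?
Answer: -30120373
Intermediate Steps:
d(p) = -16*p²
d(-1260) - 1*4718773 = -16*(-1260)² - 1*4718773 = -16*1587600 - 4718773 = -25401600 - 4718773 = -30120373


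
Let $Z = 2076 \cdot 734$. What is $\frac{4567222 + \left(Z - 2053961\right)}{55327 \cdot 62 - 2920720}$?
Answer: $\frac{4037045}{509554} \approx 7.9227$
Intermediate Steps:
$Z = 1523784$
$\frac{4567222 + \left(Z - 2053961\right)}{55327 \cdot 62 - 2920720} = \frac{4567222 + \left(1523784 - 2053961\right)}{55327 \cdot 62 - 2920720} = \frac{4567222 + \left(1523784 - 2053961\right)}{3430274 - 2920720} = \frac{4567222 - 530177}{509554} = 4037045 \cdot \frac{1}{509554} = \frac{4037045}{509554}$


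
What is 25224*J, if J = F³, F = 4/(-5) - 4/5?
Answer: -12914688/125 ≈ -1.0332e+5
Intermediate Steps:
F = -8/5 (F = 4*(-⅕) - 4*⅕ = -⅘ - ⅘ = -8/5 ≈ -1.6000)
J = -512/125 (J = (-8/5)³ = -512/125 ≈ -4.0960)
25224*J = 25224*(-512/125) = -12914688/125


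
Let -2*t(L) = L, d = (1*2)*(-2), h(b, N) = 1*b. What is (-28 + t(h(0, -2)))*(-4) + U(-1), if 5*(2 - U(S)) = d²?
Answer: 554/5 ≈ 110.80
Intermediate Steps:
h(b, N) = b
d = -4 (d = 2*(-2) = -4)
t(L) = -L/2
U(S) = -6/5 (U(S) = 2 - ⅕*(-4)² = 2 - ⅕*16 = 2 - 16/5 = -6/5)
(-28 + t(h(0, -2)))*(-4) + U(-1) = (-28 - ½*0)*(-4) - 6/5 = (-28 + 0)*(-4) - 6/5 = -28*(-4) - 6/5 = 112 - 6/5 = 554/5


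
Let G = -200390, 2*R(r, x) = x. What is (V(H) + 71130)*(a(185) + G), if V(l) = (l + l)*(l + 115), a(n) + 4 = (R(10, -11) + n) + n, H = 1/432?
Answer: -32781783938299/2304 ≈ -1.4228e+10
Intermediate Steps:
R(r, x) = x/2
H = 1/432 ≈ 0.0023148
a(n) = -19/2 + 2*n (a(n) = -4 + (((1/2)*(-11) + n) + n) = -4 + ((-11/2 + n) + n) = -4 + (-11/2 + 2*n) = -19/2 + 2*n)
V(l) = 2*l*(115 + l) (V(l) = (2*l)*(115 + l) = 2*l*(115 + l))
(V(H) + 71130)*(a(185) + G) = (2*(1/432)*(115 + 1/432) + 71130)*((-19/2 + 2*185) - 200390) = (2*(1/432)*(49681/432) + 71130)*((-19/2 + 370) - 200390) = (49681/93312 + 71130)*(721/2 - 200390) = (6637332241/93312)*(-400059/2) = -32781783938299/2304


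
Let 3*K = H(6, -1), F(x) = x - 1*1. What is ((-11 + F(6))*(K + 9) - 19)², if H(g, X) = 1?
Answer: 5625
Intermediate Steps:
F(x) = -1 + x (F(x) = x - 1 = -1 + x)
K = ⅓ (K = (⅓)*1 = ⅓ ≈ 0.33333)
((-11 + F(6))*(K + 9) - 19)² = ((-11 + (-1 + 6))*(⅓ + 9) - 19)² = ((-11 + 5)*(28/3) - 19)² = (-6*28/3 - 19)² = (-56 - 19)² = (-75)² = 5625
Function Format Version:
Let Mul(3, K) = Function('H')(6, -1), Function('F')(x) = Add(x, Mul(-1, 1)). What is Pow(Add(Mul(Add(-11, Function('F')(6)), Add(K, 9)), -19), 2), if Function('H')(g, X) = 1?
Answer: 5625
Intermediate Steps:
Function('F')(x) = Add(-1, x) (Function('F')(x) = Add(x, -1) = Add(-1, x))
K = Rational(1, 3) (K = Mul(Rational(1, 3), 1) = Rational(1, 3) ≈ 0.33333)
Pow(Add(Mul(Add(-11, Function('F')(6)), Add(K, 9)), -19), 2) = Pow(Add(Mul(Add(-11, Add(-1, 6)), Add(Rational(1, 3), 9)), -19), 2) = Pow(Add(Mul(Add(-11, 5), Rational(28, 3)), -19), 2) = Pow(Add(Mul(-6, Rational(28, 3)), -19), 2) = Pow(Add(-56, -19), 2) = Pow(-75, 2) = 5625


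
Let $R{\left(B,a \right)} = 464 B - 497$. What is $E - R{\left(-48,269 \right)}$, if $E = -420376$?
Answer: $-397607$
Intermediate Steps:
$R{\left(B,a \right)} = -497 + 464 B$
$E - R{\left(-48,269 \right)} = -420376 - \left(-497 + 464 \left(-48\right)\right) = -420376 - \left(-497 - 22272\right) = -420376 - -22769 = -420376 + 22769 = -397607$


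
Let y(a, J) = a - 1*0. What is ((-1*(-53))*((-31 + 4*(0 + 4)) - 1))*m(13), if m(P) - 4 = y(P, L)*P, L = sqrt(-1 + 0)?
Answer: -146704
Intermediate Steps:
L = I (L = sqrt(-1) = I ≈ 1.0*I)
y(a, J) = a (y(a, J) = a + 0 = a)
m(P) = 4 + P**2 (m(P) = 4 + P*P = 4 + P**2)
((-1*(-53))*((-31 + 4*(0 + 4)) - 1))*m(13) = ((-1*(-53))*((-31 + 4*(0 + 4)) - 1))*(4 + 13**2) = (53*((-31 + 4*4) - 1))*(4 + 169) = (53*((-31 + 16) - 1))*173 = (53*(-15 - 1))*173 = (53*(-16))*173 = -848*173 = -146704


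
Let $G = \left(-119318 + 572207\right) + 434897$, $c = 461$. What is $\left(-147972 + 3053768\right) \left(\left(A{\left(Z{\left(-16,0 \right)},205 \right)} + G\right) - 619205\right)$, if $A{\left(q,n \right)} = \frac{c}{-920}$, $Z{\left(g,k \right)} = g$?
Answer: $\frac{179501232066491}{230} \approx 7.8044 \cdot 10^{11}$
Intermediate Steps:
$G = 887786$ ($G = 452889 + 434897 = 887786$)
$A{\left(q,n \right)} = - \frac{461}{920}$ ($A{\left(q,n \right)} = \frac{461}{-920} = 461 \left(- \frac{1}{920}\right) = - \frac{461}{920}$)
$\left(-147972 + 3053768\right) \left(\left(A{\left(Z{\left(-16,0 \right)},205 \right)} + G\right) - 619205\right) = \left(-147972 + 3053768\right) \left(\left(- \frac{461}{920} + 887786\right) - 619205\right) = 2905796 \left(\frac{816762659}{920} - 619205\right) = 2905796 \cdot \frac{247094059}{920} = \frac{179501232066491}{230}$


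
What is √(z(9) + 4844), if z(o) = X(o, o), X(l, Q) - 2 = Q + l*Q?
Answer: 2*√1234 ≈ 70.257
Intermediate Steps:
X(l, Q) = 2 + Q + Q*l (X(l, Q) = 2 + (Q + l*Q) = 2 + (Q + Q*l) = 2 + Q + Q*l)
z(o) = 2 + o + o² (z(o) = 2 + o + o*o = 2 + o + o²)
√(z(9) + 4844) = √((2 + 9 + 9²) + 4844) = √((2 + 9 + 81) + 4844) = √(92 + 4844) = √4936 = 2*√1234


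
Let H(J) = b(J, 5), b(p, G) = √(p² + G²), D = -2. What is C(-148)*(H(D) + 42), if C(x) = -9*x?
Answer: 55944 + 1332*√29 ≈ 63117.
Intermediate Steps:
b(p, G) = √(G² + p²)
H(J) = √(25 + J²) (H(J) = √(5² + J²) = √(25 + J²))
C(-148)*(H(D) + 42) = (-9*(-148))*(√(25 + (-2)²) + 42) = 1332*(√(25 + 4) + 42) = 1332*(√29 + 42) = 1332*(42 + √29) = 55944 + 1332*√29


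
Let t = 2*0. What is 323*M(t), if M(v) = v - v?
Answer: 0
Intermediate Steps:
t = 0
M(v) = 0
323*M(t) = 323*0 = 0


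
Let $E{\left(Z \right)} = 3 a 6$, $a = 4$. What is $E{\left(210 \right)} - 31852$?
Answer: $-31780$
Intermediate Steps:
$E{\left(Z \right)} = 72$ ($E{\left(Z \right)} = 3 \cdot 4 \cdot 6 = 12 \cdot 6 = 72$)
$E{\left(210 \right)} - 31852 = 72 - 31852 = -31780$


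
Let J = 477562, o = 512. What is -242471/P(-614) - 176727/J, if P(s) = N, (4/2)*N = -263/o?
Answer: 118573967679647/125598806 ≈ 9.4407e+5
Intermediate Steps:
N = -263/1024 (N = (-263/512)/2 = (-263*1/512)/2 = (1/2)*(-263/512) = -263/1024 ≈ -0.25684)
P(s) = -263/1024
-242471/P(-614) - 176727/J = -242471/(-263/1024) - 176727/477562 = -242471*(-1024/263) - 176727*1/477562 = 248290304/263 - 176727/477562 = 118573967679647/125598806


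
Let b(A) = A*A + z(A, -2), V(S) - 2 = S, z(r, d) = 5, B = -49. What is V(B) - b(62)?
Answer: -3896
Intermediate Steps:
V(S) = 2 + S
b(A) = 5 + A**2 (b(A) = A*A + 5 = A**2 + 5 = 5 + A**2)
V(B) - b(62) = (2 - 49) - (5 + 62**2) = -47 - (5 + 3844) = -47 - 1*3849 = -47 - 3849 = -3896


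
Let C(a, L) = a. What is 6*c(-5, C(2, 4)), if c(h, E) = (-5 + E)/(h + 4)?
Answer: 18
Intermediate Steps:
c(h, E) = (-5 + E)/(4 + h)
6*c(-5, C(2, 4)) = 6*((-5 + 2)/(4 - 5)) = 6*(-3/(-1)) = 6*(-1*(-3)) = 6*3 = 18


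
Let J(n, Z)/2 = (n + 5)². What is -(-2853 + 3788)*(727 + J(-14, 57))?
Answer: -831215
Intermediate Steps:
J(n, Z) = 2*(5 + n)² (J(n, Z) = 2*(n + 5)² = 2*(5 + n)²)
-(-2853 + 3788)*(727 + J(-14, 57)) = -(-2853 + 3788)*(727 + 2*(5 - 14)²) = -935*(727 + 2*(-9)²) = -935*(727 + 2*81) = -935*(727 + 162) = -935*889 = -1*831215 = -831215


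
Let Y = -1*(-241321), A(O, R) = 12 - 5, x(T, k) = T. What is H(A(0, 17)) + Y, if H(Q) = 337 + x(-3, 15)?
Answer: 241655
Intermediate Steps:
A(O, R) = 7
H(Q) = 334 (H(Q) = 337 - 3 = 334)
Y = 241321
H(A(0, 17)) + Y = 334 + 241321 = 241655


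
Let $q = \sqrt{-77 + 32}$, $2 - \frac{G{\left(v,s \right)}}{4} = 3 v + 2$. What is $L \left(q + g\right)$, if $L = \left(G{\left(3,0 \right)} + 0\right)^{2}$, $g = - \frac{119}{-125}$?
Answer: $\frac{154224}{125} + 3888 i \sqrt{5} \approx 1233.8 + 8693.8 i$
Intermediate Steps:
$G{\left(v,s \right)} = - 12 v$ ($G{\left(v,s \right)} = 8 - 4 \left(3 v + 2\right) = 8 - 4 \left(2 + 3 v\right) = 8 - \left(8 + 12 v\right) = - 12 v$)
$g = \frac{119}{125}$ ($g = \left(-119\right) \left(- \frac{1}{125}\right) = \frac{119}{125} \approx 0.952$)
$L = 1296$ ($L = \left(\left(-12\right) 3 + 0\right)^{2} = \left(-36 + 0\right)^{2} = \left(-36\right)^{2} = 1296$)
$q = 3 i \sqrt{5}$ ($q = \sqrt{-45} = 3 i \sqrt{5} \approx 6.7082 i$)
$L \left(q + g\right) = 1296 \left(3 i \sqrt{5} + \frac{119}{125}\right) = 1296 \left(\frac{119}{125} + 3 i \sqrt{5}\right) = \frac{154224}{125} + 3888 i \sqrt{5}$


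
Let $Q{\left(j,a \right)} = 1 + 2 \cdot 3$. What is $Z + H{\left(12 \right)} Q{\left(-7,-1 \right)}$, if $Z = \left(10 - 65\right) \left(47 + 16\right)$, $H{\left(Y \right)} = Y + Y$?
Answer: $-3297$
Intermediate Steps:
$H{\left(Y \right)} = 2 Y$
$Z = -3465$ ($Z = \left(-55\right) 63 = -3465$)
$Q{\left(j,a \right)} = 7$ ($Q{\left(j,a \right)} = 1 + 6 = 7$)
$Z + H{\left(12 \right)} Q{\left(-7,-1 \right)} = -3465 + 2 \cdot 12 \cdot 7 = -3465 + 24 \cdot 7 = -3465 + 168 = -3297$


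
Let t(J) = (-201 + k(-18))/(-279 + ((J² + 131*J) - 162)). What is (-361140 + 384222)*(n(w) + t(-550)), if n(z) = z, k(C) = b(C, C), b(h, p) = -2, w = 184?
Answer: 976863778146/230009 ≈ 4.2471e+6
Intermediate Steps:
k(C) = -2
t(J) = -203/(-441 + J² + 131*J) (t(J) = (-201 - 2)/(-279 + ((J² + 131*J) - 162)) = -203/(-279 + (-162 + J² + 131*J)) = -203/(-441 + J² + 131*J))
(-361140 + 384222)*(n(w) + t(-550)) = (-361140 + 384222)*(184 - 203/(-441 + (-550)² + 131*(-550))) = 23082*(184 - 203/(-441 + 302500 - 72050)) = 23082*(184 - 203/230009) = 23082*(42321453/230009) = 976863778146/230009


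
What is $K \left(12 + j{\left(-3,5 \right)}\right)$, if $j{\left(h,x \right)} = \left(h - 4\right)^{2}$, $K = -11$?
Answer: $-671$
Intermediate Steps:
$j{\left(h,x \right)} = \left(-4 + h\right)^{2}$
$K \left(12 + j{\left(-3,5 \right)}\right) = - 11 \left(12 + \left(-4 - 3\right)^{2}\right) = - 11 \left(12 + \left(-7\right)^{2}\right) = - 11 \left(12 + 49\right) = \left(-11\right) 61 = -671$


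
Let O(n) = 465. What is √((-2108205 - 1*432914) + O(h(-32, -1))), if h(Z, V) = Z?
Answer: I*√2540654 ≈ 1593.9*I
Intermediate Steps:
√((-2108205 - 1*432914) + O(h(-32, -1))) = √((-2108205 - 1*432914) + 465) = √((-2108205 - 432914) + 465) = √(-2541119 + 465) = √(-2540654) = I*√2540654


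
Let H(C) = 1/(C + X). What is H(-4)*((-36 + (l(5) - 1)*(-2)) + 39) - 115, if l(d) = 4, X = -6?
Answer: -1147/10 ≈ -114.70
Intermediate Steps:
H(C) = 1/(-6 + C) (H(C) = 1/(C - 6) = 1/(-6 + C))
H(-4)*((-36 + (l(5) - 1)*(-2)) + 39) - 115 = ((-36 + (4 - 1)*(-2)) + 39)/(-6 - 4) - 115 = ((-36 + 3*(-2)) + 39)/(-10) - 115 = -((-36 - 6) + 39)/10 - 115 = -(-42 + 39)/10 - 115 = -⅒*(-3) - 115 = 3/10 - 115 = -1147/10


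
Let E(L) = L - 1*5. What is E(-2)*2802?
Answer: -19614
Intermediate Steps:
E(L) = -5 + L (E(L) = L - 5 = -5 + L)
E(-2)*2802 = (-5 - 2)*2802 = -7*2802 = -19614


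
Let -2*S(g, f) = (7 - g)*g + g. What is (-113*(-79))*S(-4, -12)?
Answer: 214248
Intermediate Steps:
S(g, f) = -g/2 - g*(7 - g)/2 (S(g, f) = -((7 - g)*g + g)/2 = -(g*(7 - g) + g)/2 = -(g + g*(7 - g))/2 = -g/2 - g*(7 - g)/2)
(-113*(-79))*S(-4, -12) = (-113*(-79))*((½)*(-4)*(-8 - 4)) = 8927*((½)*(-4)*(-12)) = 8927*24 = 214248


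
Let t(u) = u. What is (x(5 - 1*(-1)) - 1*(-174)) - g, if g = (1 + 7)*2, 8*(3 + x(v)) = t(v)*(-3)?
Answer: 611/4 ≈ 152.75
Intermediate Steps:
x(v) = -3 - 3*v/8 (x(v) = -3 + (v*(-3))/8 = -3 + (-3*v)/8 = -3 - 3*v/8)
g = 16 (g = 8*2 = 16)
(x(5 - 1*(-1)) - 1*(-174)) - g = ((-3 - 3*(5 - 1*(-1))/8) - 1*(-174)) - 1*16 = ((-3 - 3*(5 + 1)/8) + 174) - 16 = ((-3 - 3/8*6) + 174) - 16 = ((-3 - 9/4) + 174) - 16 = (-21/4 + 174) - 16 = 675/4 - 16 = 611/4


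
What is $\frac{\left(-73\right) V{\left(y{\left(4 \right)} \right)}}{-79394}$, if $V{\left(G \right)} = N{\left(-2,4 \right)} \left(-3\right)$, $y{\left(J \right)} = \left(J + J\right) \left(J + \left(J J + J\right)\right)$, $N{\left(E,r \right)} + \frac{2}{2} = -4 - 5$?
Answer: $\frac{1095}{39697} \approx 0.027584$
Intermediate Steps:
$N{\left(E,r \right)} = -10$ ($N{\left(E,r \right)} = -1 - 9 = -10$)
$y{\left(J \right)} = 2 J \left(J^{2} + 2 J\right)$ ($y{\left(J \right)} = 2 J \left(J + \left(J^{2} + J\right)\right) = 2 J \left(J + \left(J + J^{2}\right)\right) = 2 J \left(J^{2} + 2 J\right)$)
$V{\left(G \right)} = 30$ ($V{\left(G \right)} = \left(-10\right) \left(-3\right) = 30$)
$\frac{\left(-73\right) V{\left(y{\left(4 \right)} \right)}}{-79394} = \frac{\left(-73\right) 30}{-79394} = \left(-2190\right) \left(- \frac{1}{79394}\right) = \frac{1095}{39697}$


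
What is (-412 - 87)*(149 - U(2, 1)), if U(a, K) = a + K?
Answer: -72854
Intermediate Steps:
U(a, K) = K + a
(-412 - 87)*(149 - U(2, 1)) = (-412 - 87)*(149 - (1 + 2)) = -499*(149 - 1*3) = -499*(149 - 3) = -499*146 = -72854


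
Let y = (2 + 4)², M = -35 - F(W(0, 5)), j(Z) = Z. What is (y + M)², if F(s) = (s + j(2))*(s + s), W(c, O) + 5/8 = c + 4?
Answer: 1274641/1024 ≈ 1244.8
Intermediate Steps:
W(c, O) = 27/8 + c (W(c, O) = -5/8 + (c + 4) = -5/8 + (4 + c) = 27/8 + c)
F(s) = 2*s*(2 + s) (F(s) = (s + 2)*(s + s) = (2 + s)*(2*s) = 2*s*(2 + s))
M = -2281/32 (M = -35 - 2*(27/8 + 0)*(2 + (27/8 + 0)) = -35 - 2*27*(2 + 27/8)/8 = -35 - 2*27*43/(8*8) = -35 - 1*1161/32 = -35 - 1161/32 = -2281/32 ≈ -71.281)
y = 36 (y = 6² = 36)
(y + M)² = (36 - 2281/32)² = (-1129/32)² = 1274641/1024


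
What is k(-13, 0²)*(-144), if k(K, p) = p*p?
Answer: 0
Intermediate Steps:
k(K, p) = p²
k(-13, 0²)*(-144) = (0²)²*(-144) = 0²*(-144) = 0*(-144) = 0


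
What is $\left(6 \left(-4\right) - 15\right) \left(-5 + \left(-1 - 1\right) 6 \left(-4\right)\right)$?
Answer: $-1677$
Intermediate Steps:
$\left(6 \left(-4\right) - 15\right) \left(-5 + \left(-1 - 1\right) 6 \left(-4\right)\right) = \left(-24 - 15\right) \left(-5 + \left(-2\right) 6 \left(-4\right)\right) = - 39 \left(-5 - -48\right) = - 39 \left(-5 + 48\right) = \left(-39\right) 43 = -1677$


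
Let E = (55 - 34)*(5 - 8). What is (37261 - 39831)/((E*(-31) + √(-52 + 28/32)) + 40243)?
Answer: -867549760/14244019737 + 5140*I*√818/14244019737 ≈ -0.060906 + 1.0321e-5*I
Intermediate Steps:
E = -63 (E = 21*(-3) = -63)
(37261 - 39831)/((E*(-31) + √(-52 + 28/32)) + 40243) = (37261 - 39831)/((-63*(-31) + √(-52 + 28/32)) + 40243) = -2570/((1953 + √(-52 + 28*(1/32))) + 40243) = -2570/((1953 + √(-52 + 7/8)) + 40243) = -2570/((1953 + √(-409/8)) + 40243) = -2570/((1953 + I*√818/4) + 40243) = -2570/(42196 + I*√818/4)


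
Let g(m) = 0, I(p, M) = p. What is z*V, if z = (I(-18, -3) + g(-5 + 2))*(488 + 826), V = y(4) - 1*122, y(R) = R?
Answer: 2790936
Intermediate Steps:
V = -118 (V = 4 - 1*122 = 4 - 122 = -118)
z = -23652 (z = (-18 + 0)*(488 + 826) = -18*1314 = -23652)
z*V = -23652*(-118) = 2790936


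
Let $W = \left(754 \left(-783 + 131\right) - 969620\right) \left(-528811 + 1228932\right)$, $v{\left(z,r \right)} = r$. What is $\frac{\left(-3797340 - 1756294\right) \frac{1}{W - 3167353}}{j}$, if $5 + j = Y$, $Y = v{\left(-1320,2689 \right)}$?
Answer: $\frac{2776817}{1372919110912822} \approx 2.0226 \cdot 10^{-9}$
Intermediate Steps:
$Y = 2689$
$j = 2684$ ($j = -5 + 2689 = 2684$)
$W = -1023036408588$ ($W = \left(754 \left(-652\right) - 969620\right) 700121 = \left(-491608 - 969620\right) 700121 = \left(-1461228\right) 700121 = -1023036408588$)
$\frac{\left(-3797340 - 1756294\right) \frac{1}{W - 3167353}}{j} = \frac{\left(-3797340 - 1756294\right) \frac{1}{-1023036408588 - 3167353}}{2684} = - \frac{5553634}{-1023039575941} \cdot \frac{1}{2684} = \left(-5553634\right) \left(- \frac{1}{1023039575941}\right) \frac{1}{2684} = \frac{5553634}{1023039575941} \cdot \frac{1}{2684} = \frac{2776817}{1372919110912822}$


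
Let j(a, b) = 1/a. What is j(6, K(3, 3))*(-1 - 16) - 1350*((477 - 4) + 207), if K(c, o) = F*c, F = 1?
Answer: -5508017/6 ≈ -9.1800e+5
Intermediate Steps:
K(c, o) = c (K(c, o) = 1*c = c)
j(6, K(3, 3))*(-1 - 16) - 1350*((477 - 4) + 207) = (-1 - 16)/6 - 1350*((477 - 4) + 207) = (⅙)*(-17) - 1350*(473 + 207) = -17/6 - 1350*680 = -17/6 - 918000 = -5508017/6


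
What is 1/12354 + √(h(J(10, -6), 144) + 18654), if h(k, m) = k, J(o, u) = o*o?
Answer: 1/12354 + √18754 ≈ 136.95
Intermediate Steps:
J(o, u) = o²
1/12354 + √(h(J(10, -6), 144) + 18654) = 1/12354 + √(10² + 18654) = 1/12354 + √(100 + 18654) = 1/12354 + √18754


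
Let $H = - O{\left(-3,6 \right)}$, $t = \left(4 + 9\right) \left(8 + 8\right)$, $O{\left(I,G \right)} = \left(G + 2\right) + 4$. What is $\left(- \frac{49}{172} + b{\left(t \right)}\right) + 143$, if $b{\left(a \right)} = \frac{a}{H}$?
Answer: $\frac{64697}{516} \approx 125.38$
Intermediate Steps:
$O{\left(I,G \right)} = 6 + G$ ($O{\left(I,G \right)} = \left(2 + G\right) + 4 = 6 + G$)
$t = 208$ ($t = 13 \cdot 16 = 208$)
$H = -12$ ($H = - (6 + 6) = \left(-1\right) 12 = -12$)
$b{\left(a \right)} = - \frac{a}{12}$ ($b{\left(a \right)} = \frac{a}{-12} = a \left(- \frac{1}{12}\right) = - \frac{a}{12}$)
$\left(- \frac{49}{172} + b{\left(t \right)}\right) + 143 = \left(- \frac{49}{172} - \frac{52}{3}\right) + 143 = - \frac{9091}{516} + 143 = \frac{64697}{516}$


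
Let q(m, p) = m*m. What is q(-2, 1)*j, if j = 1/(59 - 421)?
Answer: -2/181 ≈ -0.011050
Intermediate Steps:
q(m, p) = m²
j = -1/362 (j = 1/(-362) = -1/362 ≈ -0.0027624)
q(-2, 1)*j = (-2)²*(-1/362) = 4*(-1/362) = -2/181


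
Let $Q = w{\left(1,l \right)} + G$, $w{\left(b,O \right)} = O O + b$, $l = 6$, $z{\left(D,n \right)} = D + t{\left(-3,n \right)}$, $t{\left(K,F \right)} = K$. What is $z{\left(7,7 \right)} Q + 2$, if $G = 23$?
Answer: $242$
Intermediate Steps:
$z{\left(D,n \right)} = -3 + D$ ($z{\left(D,n \right)} = D - 3 = -3 + D$)
$w{\left(b,O \right)} = b + O^{2}$ ($w{\left(b,O \right)} = O^{2} + b = b + O^{2}$)
$Q = 60$ ($Q = \left(1 + 6^{2}\right) + 23 = \left(1 + 36\right) + 23 = 37 + 23 = 60$)
$z{\left(7,7 \right)} Q + 2 = \left(-3 + 7\right) 60 + 2 = 4 \cdot 60 + 2 = 240 + 2 = 242$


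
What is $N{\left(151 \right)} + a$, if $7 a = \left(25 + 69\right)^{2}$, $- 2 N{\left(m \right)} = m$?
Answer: $\frac{16615}{14} \approx 1186.8$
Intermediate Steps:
$N{\left(m \right)} = - \frac{m}{2}$
$a = \frac{8836}{7}$ ($a = \frac{\left(25 + 69\right)^{2}}{7} = \frac{94^{2}}{7} = \frac{1}{7} \cdot 8836 = \frac{8836}{7} \approx 1262.3$)
$N{\left(151 \right)} + a = \left(- \frac{1}{2}\right) 151 + \frac{8836}{7} = - \frac{151}{2} + \frac{8836}{7} = \frac{16615}{14}$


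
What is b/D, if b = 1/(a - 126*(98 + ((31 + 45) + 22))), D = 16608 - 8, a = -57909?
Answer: -1/1371243000 ≈ -7.2927e-10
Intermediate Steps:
D = 16600
b = -1/82605 (b = 1/(-57909 - 126*(98 + ((31 + 45) + 22))) = 1/(-57909 - 126*(98 + (76 + 22))) = 1/(-57909 - 126*(98 + 98)) = 1/(-57909 - 126*196) = 1/(-57909 - 24696) = 1/(-82605) = -1/82605 ≈ -1.2106e-5)
b/D = -1/82605/16600 = -1/82605*1/16600 = -1/1371243000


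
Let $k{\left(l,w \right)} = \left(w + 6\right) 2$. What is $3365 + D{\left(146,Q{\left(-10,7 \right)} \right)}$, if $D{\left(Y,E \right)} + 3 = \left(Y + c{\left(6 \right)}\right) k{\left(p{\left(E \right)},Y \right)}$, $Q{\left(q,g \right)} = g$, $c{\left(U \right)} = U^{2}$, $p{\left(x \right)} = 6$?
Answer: $58690$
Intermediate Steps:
$k{\left(l,w \right)} = 12 + 2 w$ ($k{\left(l,w \right)} = \left(6 + w\right) 2 = 12 + 2 w$)
$D{\left(Y,E \right)} = -3 + \left(12 + 2 Y\right) \left(36 + Y\right)$ ($D{\left(Y,E \right)} = -3 + \left(Y + 6^{2}\right) \left(12 + 2 Y\right) = -3 + \left(Y + 36\right) \left(12 + 2 Y\right) = -3 + \left(36 + Y\right) \left(12 + 2 Y\right) = -3 + \left(12 + 2 Y\right) \left(36 + Y\right)$)
$3365 + D{\left(146,Q{\left(-10,7 \right)} \right)} = 3365 + \left(429 + 2 \cdot 146^{2} + 84 \cdot 146\right) = 3365 + \left(429 + 2 \cdot 21316 + 12264\right) = 3365 + \left(429 + 42632 + 12264\right) = 3365 + 55325 = 58690$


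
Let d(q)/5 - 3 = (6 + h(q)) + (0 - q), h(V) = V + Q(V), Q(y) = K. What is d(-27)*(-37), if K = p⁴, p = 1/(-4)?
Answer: -426425/256 ≈ -1665.7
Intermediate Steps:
p = -¼ (p = 1*(-¼) = -¼ ≈ -0.25000)
K = 1/256 (K = (-¼)⁴ = 1/256 ≈ 0.0039063)
Q(y) = 1/256
h(V) = 1/256 + V (h(V) = V + 1/256 = 1/256 + V)
d(q) = 11525/256 (d(q) = 15 + 5*((6 + (1/256 + q)) + (0 - q)) = 15 + 5*((1537/256 + q) - q) = 15 + 5*(1537/256) = 15 + 7685/256 = 11525/256)
d(-27)*(-37) = (11525/256)*(-37) = -426425/256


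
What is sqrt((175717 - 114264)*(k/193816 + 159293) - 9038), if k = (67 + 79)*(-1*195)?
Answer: 23*sqrt(886638319263951)/6922 ≈ 98940.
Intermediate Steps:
k = -28470 (k = 146*(-195) = -28470)
sqrt((175717 - 114264)*(k/193816 + 159293) - 9038) = sqrt((175717 - 114264)*(-28470/193816 + 159293) - 9038) = sqrt(61453*(-28470*1/193816 + 159293) - 9038) = sqrt(61453*(-14235/96908 + 159293) - 9038) = sqrt(61453*(15436751809/96908) - 9038) = sqrt(135519244131211/13844 - 9038) = sqrt(135519119009139/13844) = 23*sqrt(886638319263951)/6922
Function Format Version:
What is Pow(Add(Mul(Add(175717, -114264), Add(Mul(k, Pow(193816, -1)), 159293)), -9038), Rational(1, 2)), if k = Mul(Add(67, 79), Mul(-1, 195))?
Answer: Mul(Rational(23, 6922), Pow(886638319263951, Rational(1, 2))) ≈ 98940.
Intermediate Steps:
k = -28470 (k = Mul(146, -195) = -28470)
Pow(Add(Mul(Add(175717, -114264), Add(Mul(k, Pow(193816, -1)), 159293)), -9038), Rational(1, 2)) = Pow(Add(Mul(Add(175717, -114264), Add(Mul(-28470, Pow(193816, -1)), 159293)), -9038), Rational(1, 2)) = Pow(Add(Mul(61453, Add(Mul(-28470, Rational(1, 193816)), 159293)), -9038), Rational(1, 2)) = Pow(Add(Mul(61453, Add(Rational(-14235, 96908), 159293)), -9038), Rational(1, 2)) = Pow(Add(Mul(61453, Rational(15436751809, 96908)), -9038), Rational(1, 2)) = Pow(Add(Rational(135519244131211, 13844), -9038), Rational(1, 2)) = Pow(Rational(135519119009139, 13844), Rational(1, 2)) = Mul(Rational(23, 6922), Pow(886638319263951, Rational(1, 2)))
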